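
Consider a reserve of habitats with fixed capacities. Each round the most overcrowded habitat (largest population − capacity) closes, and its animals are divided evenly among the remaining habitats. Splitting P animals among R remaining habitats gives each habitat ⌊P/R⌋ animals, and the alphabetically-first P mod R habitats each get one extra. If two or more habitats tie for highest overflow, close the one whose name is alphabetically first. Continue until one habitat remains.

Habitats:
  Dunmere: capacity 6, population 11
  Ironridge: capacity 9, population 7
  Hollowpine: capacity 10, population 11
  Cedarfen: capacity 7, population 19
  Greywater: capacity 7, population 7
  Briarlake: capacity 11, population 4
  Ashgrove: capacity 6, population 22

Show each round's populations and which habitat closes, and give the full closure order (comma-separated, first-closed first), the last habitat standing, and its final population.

Round 1: Ashgrove=22 Briarlake=4 Cedarfen=19 Dunmere=11 Greywater=7 Hollowpine=11 Ironridge=7 → close Ashgrove (overflow 16)
  22÷6 = 3 each, +1 to first 4
Round 2: Briarlake=8 Cedarfen=23 Dunmere=15 Greywater=11 Hollowpine=14 Ironridge=10 → close Cedarfen (overflow 16)
  23÷5 = 4 each, +1 to first 3
Round 3: Briarlake=13 Dunmere=20 Greywater=16 Hollowpine=18 Ironridge=14 → close Dunmere (overflow 14)
  20÷4 = 5 each, +1 to first 0
Round 4: Briarlake=18 Greywater=21 Hollowpine=23 Ironridge=19 → close Greywater (overflow 14)
  21÷3 = 7 each, +1 to first 0
Round 5: Briarlake=25 Hollowpine=30 Ironridge=26 → close Hollowpine (overflow 20)
  30÷2 = 15 each, +1 to first 0
Round 6: Briarlake=40 Ironridge=41 → close Ironridge (overflow 32)
  41÷1 = 41 each, +1 to first 0

Closure order: Ashgrove, Cedarfen, Dunmere, Greywater, Hollowpine, Ironridge
Last habitat: Briarlake with 81 animals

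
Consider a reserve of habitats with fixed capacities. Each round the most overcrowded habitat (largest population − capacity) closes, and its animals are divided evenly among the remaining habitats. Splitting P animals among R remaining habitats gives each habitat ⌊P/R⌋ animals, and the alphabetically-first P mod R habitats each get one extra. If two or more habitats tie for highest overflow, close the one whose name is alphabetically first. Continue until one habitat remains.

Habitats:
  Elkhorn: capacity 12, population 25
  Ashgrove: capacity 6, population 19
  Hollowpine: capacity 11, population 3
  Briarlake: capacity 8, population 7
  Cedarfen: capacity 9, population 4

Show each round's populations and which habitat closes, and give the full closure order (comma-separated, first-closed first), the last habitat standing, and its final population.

Round 1: Ashgrove=19 Briarlake=7 Cedarfen=4 Elkhorn=25 Hollowpine=3 → close Ashgrove (overflow 13)
  19÷4 = 4 each, +1 to first 3
Round 2: Briarlake=12 Cedarfen=9 Elkhorn=30 Hollowpine=7 → close Elkhorn (overflow 18)
  30÷3 = 10 each, +1 to first 0
Round 3: Briarlake=22 Cedarfen=19 Hollowpine=17 → close Briarlake (overflow 14)
  22÷2 = 11 each, +1 to first 0
Round 4: Cedarfen=30 Hollowpine=28 → close Cedarfen (overflow 21)
  30÷1 = 30 each, +1 to first 0

Closure order: Ashgrove, Elkhorn, Briarlake, Cedarfen
Last habitat: Hollowpine with 58 animals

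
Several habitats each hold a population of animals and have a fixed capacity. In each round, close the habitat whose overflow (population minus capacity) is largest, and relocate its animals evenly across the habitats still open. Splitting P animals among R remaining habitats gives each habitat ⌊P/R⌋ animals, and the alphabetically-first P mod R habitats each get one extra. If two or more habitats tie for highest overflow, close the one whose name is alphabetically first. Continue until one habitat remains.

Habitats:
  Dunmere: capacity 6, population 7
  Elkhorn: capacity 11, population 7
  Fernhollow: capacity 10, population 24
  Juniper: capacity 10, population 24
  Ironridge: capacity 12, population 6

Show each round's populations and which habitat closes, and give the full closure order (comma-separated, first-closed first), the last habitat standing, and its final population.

Round 1: Dunmere=7 Elkhorn=7 Fernhollow=24 Ironridge=6 Juniper=24 → close Fernhollow (overflow 14)
  24÷4 = 6 each, +1 to first 0
Round 2: Dunmere=13 Elkhorn=13 Ironridge=12 Juniper=30 → close Juniper (overflow 20)
  30÷3 = 10 each, +1 to first 0
Round 3: Dunmere=23 Elkhorn=23 Ironridge=22 → close Dunmere (overflow 17)
  23÷2 = 11 each, +1 to first 1
Round 4: Elkhorn=35 Ironridge=33 → close Elkhorn (overflow 24)
  35÷1 = 35 each, +1 to first 0

Closure order: Fernhollow, Juniper, Dunmere, Elkhorn
Last habitat: Ironridge with 68 animals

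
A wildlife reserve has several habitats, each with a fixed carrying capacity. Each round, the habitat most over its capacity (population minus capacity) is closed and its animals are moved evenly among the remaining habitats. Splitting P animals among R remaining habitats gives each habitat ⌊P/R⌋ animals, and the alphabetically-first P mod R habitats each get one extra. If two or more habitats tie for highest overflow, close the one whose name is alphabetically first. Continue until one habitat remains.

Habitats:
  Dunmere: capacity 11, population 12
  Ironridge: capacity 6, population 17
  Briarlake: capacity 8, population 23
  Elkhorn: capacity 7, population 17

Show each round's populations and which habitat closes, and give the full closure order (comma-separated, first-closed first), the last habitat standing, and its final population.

Round 1: Briarlake=23 Dunmere=12 Elkhorn=17 Ironridge=17 → close Briarlake (overflow 15)
  23÷3 = 7 each, +1 to first 2
Round 2: Dunmere=20 Elkhorn=25 Ironridge=24 → close Elkhorn (overflow 18)
  25÷2 = 12 each, +1 to first 1
Round 3: Dunmere=33 Ironridge=36 → close Ironridge (overflow 30)
  36÷1 = 36 each, +1 to first 0

Closure order: Briarlake, Elkhorn, Ironridge
Last habitat: Dunmere with 69 animals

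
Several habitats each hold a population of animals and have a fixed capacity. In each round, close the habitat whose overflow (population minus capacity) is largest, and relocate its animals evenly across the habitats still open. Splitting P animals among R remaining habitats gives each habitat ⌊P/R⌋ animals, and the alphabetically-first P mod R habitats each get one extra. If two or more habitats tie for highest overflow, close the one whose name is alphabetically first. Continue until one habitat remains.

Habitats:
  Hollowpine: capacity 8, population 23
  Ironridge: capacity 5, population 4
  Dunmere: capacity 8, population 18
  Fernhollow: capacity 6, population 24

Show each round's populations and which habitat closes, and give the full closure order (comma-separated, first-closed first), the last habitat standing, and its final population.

Round 1: Dunmere=18 Fernhollow=24 Hollowpine=23 Ironridge=4 → close Fernhollow (overflow 18)
  24÷3 = 8 each, +1 to first 0
Round 2: Dunmere=26 Hollowpine=31 Ironridge=12 → close Hollowpine (overflow 23)
  31÷2 = 15 each, +1 to first 1
Round 3: Dunmere=42 Ironridge=27 → close Dunmere (overflow 34)
  42÷1 = 42 each, +1 to first 0

Closure order: Fernhollow, Hollowpine, Dunmere
Last habitat: Ironridge with 69 animals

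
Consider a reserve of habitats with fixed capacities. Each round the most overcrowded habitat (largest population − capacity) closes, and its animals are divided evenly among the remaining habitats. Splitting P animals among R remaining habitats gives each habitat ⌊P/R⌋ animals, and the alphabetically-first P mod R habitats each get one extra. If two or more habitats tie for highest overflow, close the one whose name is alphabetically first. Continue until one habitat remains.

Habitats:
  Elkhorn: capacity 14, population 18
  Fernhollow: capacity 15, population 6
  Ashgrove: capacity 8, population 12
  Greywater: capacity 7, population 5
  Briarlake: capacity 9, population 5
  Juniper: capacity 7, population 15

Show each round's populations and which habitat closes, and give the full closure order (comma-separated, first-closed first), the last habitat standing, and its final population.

Closure order: Juniper, Ashgrove, Elkhorn, Briarlake, Greywater
Last habitat: Fernhollow with 61 animals

Round 1: Ashgrove=12 Briarlake=5 Elkhorn=18 Fernhollow=6 Greywater=5 Juniper=15 → close Juniper (overflow 8)
  15÷5 = 3 each, +1 to first 0
Round 2: Ashgrove=15 Briarlake=8 Elkhorn=21 Fernhollow=9 Greywater=8 → close Ashgrove (overflow 7)
  15÷4 = 3 each, +1 to first 3
Round 3: Briarlake=12 Elkhorn=25 Fernhollow=13 Greywater=11 → close Elkhorn (overflow 11)
  25÷3 = 8 each, +1 to first 1
Round 4: Briarlake=21 Fernhollow=21 Greywater=19 → close Briarlake (overflow 12)
  21÷2 = 10 each, +1 to first 1
Round 5: Fernhollow=32 Greywater=29 → close Greywater (overflow 22)
  29÷1 = 29 each, +1 to first 0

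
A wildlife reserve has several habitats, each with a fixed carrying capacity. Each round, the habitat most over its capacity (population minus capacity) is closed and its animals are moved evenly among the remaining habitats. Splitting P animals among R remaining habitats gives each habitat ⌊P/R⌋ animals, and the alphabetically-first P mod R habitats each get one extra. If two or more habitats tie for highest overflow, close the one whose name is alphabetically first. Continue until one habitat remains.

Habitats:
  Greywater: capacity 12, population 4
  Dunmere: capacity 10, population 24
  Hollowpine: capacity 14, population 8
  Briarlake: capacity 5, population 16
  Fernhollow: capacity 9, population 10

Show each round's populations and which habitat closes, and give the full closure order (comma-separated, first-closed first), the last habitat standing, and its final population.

Closure order: Dunmere, Briarlake, Fernhollow, Hollowpine
Last habitat: Greywater with 62 animals

Round 1: Briarlake=16 Dunmere=24 Fernhollow=10 Greywater=4 Hollowpine=8 → close Dunmere (overflow 14)
  24÷4 = 6 each, +1 to first 0
Round 2: Briarlake=22 Fernhollow=16 Greywater=10 Hollowpine=14 → close Briarlake (overflow 17)
  22÷3 = 7 each, +1 to first 1
Round 3: Fernhollow=24 Greywater=17 Hollowpine=21 → close Fernhollow (overflow 15)
  24÷2 = 12 each, +1 to first 0
Round 4: Greywater=29 Hollowpine=33 → close Hollowpine (overflow 19)
  33÷1 = 33 each, +1 to first 0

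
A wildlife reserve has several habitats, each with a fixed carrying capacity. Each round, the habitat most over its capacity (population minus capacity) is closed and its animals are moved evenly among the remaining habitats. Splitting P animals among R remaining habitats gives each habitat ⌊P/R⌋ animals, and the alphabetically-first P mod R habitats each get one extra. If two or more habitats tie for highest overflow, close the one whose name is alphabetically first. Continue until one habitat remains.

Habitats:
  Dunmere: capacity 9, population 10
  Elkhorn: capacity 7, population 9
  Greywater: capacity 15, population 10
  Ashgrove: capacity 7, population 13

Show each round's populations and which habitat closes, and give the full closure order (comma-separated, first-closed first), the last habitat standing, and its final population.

Closure order: Ashgrove, Dunmere, Elkhorn
Last habitat: Greywater with 42 animals

Round 1: Ashgrove=13 Dunmere=10 Elkhorn=9 Greywater=10 → close Ashgrove (overflow 6)
  13÷3 = 4 each, +1 to first 1
Round 2: Dunmere=15 Elkhorn=13 Greywater=14 → close Dunmere (overflow 6)
  15÷2 = 7 each, +1 to first 1
Round 3: Elkhorn=21 Greywater=21 → close Elkhorn (overflow 14)
  21÷1 = 21 each, +1 to first 0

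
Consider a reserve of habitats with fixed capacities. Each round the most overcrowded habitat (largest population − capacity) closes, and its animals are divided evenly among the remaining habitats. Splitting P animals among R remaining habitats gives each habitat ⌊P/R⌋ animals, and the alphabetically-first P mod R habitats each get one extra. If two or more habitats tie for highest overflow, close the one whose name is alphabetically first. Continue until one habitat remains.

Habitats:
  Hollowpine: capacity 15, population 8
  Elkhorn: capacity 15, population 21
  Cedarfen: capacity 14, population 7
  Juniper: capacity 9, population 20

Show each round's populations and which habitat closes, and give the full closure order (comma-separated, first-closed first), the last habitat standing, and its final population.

Closure order: Juniper, Elkhorn, Cedarfen
Last habitat: Hollowpine with 56 animals

Round 1: Cedarfen=7 Elkhorn=21 Hollowpine=8 Juniper=20 → close Juniper (overflow 11)
  20÷3 = 6 each, +1 to first 2
Round 2: Cedarfen=14 Elkhorn=28 Hollowpine=14 → close Elkhorn (overflow 13)
  28÷2 = 14 each, +1 to first 0
Round 3: Cedarfen=28 Hollowpine=28 → close Cedarfen (overflow 14)
  28÷1 = 28 each, +1 to first 0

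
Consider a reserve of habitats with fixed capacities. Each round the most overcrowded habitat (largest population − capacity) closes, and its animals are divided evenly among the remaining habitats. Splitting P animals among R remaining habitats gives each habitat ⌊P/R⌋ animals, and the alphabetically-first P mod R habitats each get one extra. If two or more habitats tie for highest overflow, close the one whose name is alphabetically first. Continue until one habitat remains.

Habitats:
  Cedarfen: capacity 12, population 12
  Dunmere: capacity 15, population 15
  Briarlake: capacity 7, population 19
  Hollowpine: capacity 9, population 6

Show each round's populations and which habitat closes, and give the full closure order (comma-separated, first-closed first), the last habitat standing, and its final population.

Closure order: Briarlake, Cedarfen, Dunmere
Last habitat: Hollowpine with 52 animals

Round 1: Briarlake=19 Cedarfen=12 Dunmere=15 Hollowpine=6 → close Briarlake (overflow 12)
  19÷3 = 6 each, +1 to first 1
Round 2: Cedarfen=19 Dunmere=21 Hollowpine=12 → close Cedarfen (overflow 7)
  19÷2 = 9 each, +1 to first 1
Round 3: Dunmere=31 Hollowpine=21 → close Dunmere (overflow 16)
  31÷1 = 31 each, +1 to first 0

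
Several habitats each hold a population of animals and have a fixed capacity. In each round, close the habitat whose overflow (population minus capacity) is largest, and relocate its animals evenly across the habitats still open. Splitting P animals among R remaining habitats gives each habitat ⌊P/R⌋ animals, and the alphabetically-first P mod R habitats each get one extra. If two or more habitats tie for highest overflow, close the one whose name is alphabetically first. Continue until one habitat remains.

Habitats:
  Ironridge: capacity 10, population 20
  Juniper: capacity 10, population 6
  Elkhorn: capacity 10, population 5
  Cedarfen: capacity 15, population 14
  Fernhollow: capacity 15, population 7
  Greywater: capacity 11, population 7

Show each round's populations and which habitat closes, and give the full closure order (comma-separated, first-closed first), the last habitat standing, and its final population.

Round 1: Cedarfen=14 Elkhorn=5 Fernhollow=7 Greywater=7 Ironridge=20 Juniper=6 → close Ironridge (overflow 10)
  20÷5 = 4 each, +1 to first 0
Round 2: Cedarfen=18 Elkhorn=9 Fernhollow=11 Greywater=11 Juniper=10 → close Cedarfen (overflow 3)
  18÷4 = 4 each, +1 to first 2
Round 3: Elkhorn=14 Fernhollow=16 Greywater=15 Juniper=14 → close Elkhorn (overflow 4)
  14÷3 = 4 each, +1 to first 2
Round 4: Fernhollow=21 Greywater=20 Juniper=18 → close Greywater (overflow 9)
  20÷2 = 10 each, +1 to first 0
Round 5: Fernhollow=31 Juniper=28 → close Juniper (overflow 18)
  28÷1 = 28 each, +1 to first 0

Closure order: Ironridge, Cedarfen, Elkhorn, Greywater, Juniper
Last habitat: Fernhollow with 59 animals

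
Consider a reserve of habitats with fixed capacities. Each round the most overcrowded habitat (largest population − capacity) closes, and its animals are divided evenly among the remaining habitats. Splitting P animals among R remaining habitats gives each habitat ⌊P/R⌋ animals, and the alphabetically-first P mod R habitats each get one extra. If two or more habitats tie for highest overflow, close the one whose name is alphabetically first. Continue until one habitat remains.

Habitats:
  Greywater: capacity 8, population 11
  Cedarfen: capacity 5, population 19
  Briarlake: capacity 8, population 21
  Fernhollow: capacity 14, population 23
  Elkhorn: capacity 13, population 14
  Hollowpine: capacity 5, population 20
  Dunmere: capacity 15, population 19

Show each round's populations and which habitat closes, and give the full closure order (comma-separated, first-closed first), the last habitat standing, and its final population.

Closure order: Hollowpine, Cedarfen, Briarlake, Fernhollow, Dunmere, Elkhorn
Last habitat: Greywater with 127 animals

Round 1: Briarlake=21 Cedarfen=19 Dunmere=19 Elkhorn=14 Fernhollow=23 Greywater=11 Hollowpine=20 → close Hollowpine (overflow 15)
  20÷6 = 3 each, +1 to first 2
Round 2: Briarlake=25 Cedarfen=23 Dunmere=22 Elkhorn=17 Fernhollow=26 Greywater=14 → close Cedarfen (overflow 18)
  23÷5 = 4 each, +1 to first 3
Round 3: Briarlake=30 Dunmere=27 Elkhorn=22 Fernhollow=30 Greywater=18 → close Briarlake (overflow 22)
  30÷4 = 7 each, +1 to first 2
Round 4: Dunmere=35 Elkhorn=30 Fernhollow=37 Greywater=25 → close Fernhollow (overflow 23)
  37÷3 = 12 each, +1 to first 1
Round 5: Dunmere=48 Elkhorn=42 Greywater=37 → close Dunmere (overflow 33)
  48÷2 = 24 each, +1 to first 0
Round 6: Elkhorn=66 Greywater=61 → close Elkhorn (overflow 53)
  66÷1 = 66 each, +1 to first 0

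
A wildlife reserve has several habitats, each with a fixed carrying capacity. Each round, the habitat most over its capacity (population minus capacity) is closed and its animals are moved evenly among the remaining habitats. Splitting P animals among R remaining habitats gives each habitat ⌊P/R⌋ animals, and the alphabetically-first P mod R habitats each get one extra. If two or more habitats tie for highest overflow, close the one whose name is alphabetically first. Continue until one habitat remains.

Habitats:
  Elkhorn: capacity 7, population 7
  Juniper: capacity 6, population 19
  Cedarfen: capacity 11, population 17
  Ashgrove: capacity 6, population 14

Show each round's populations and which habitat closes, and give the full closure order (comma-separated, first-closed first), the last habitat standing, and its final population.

Round 1: Ashgrove=14 Cedarfen=17 Elkhorn=7 Juniper=19 → close Juniper (overflow 13)
  19÷3 = 6 each, +1 to first 1
Round 2: Ashgrove=21 Cedarfen=23 Elkhorn=13 → close Ashgrove (overflow 15)
  21÷2 = 10 each, +1 to first 1
Round 3: Cedarfen=34 Elkhorn=23 → close Cedarfen (overflow 23)
  34÷1 = 34 each, +1 to first 0

Closure order: Juniper, Ashgrove, Cedarfen
Last habitat: Elkhorn with 57 animals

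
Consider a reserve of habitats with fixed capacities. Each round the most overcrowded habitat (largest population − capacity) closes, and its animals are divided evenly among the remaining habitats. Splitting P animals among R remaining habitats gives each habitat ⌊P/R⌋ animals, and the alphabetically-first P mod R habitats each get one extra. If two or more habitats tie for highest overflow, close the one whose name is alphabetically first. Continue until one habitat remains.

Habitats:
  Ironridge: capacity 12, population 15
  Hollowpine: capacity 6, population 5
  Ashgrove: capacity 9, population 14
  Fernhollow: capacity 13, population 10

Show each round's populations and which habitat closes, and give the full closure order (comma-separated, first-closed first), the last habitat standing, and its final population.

Closure order: Ashgrove, Ironridge, Hollowpine
Last habitat: Fernhollow with 44 animals

Round 1: Ashgrove=14 Fernhollow=10 Hollowpine=5 Ironridge=15 → close Ashgrove (overflow 5)
  14÷3 = 4 each, +1 to first 2
Round 2: Fernhollow=15 Hollowpine=10 Ironridge=19 → close Ironridge (overflow 7)
  19÷2 = 9 each, +1 to first 1
Round 3: Fernhollow=25 Hollowpine=19 → close Hollowpine (overflow 13)
  19÷1 = 19 each, +1 to first 0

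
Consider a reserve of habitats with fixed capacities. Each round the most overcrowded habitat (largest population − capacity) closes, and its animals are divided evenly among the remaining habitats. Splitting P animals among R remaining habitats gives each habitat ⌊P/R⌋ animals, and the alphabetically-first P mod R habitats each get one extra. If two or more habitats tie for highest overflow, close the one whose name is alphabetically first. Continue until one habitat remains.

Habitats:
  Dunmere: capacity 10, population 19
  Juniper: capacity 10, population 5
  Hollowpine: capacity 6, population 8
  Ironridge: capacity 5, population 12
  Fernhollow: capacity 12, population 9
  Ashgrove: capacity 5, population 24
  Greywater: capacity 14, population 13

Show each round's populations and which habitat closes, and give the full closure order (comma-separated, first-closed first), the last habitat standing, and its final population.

Closure order: Ashgrove, Dunmere, Ironridge, Hollowpine, Greywater, Fernhollow
Last habitat: Juniper with 90 animals

Round 1: Ashgrove=24 Dunmere=19 Fernhollow=9 Greywater=13 Hollowpine=8 Ironridge=12 Juniper=5 → close Ashgrove (overflow 19)
  24÷6 = 4 each, +1 to first 0
Round 2: Dunmere=23 Fernhollow=13 Greywater=17 Hollowpine=12 Ironridge=16 Juniper=9 → close Dunmere (overflow 13)
  23÷5 = 4 each, +1 to first 3
Round 3: Fernhollow=18 Greywater=22 Hollowpine=17 Ironridge=20 Juniper=13 → close Ironridge (overflow 15)
  20÷4 = 5 each, +1 to first 0
Round 4: Fernhollow=23 Greywater=27 Hollowpine=22 Juniper=18 → close Hollowpine (overflow 16)
  22÷3 = 7 each, +1 to first 1
Round 5: Fernhollow=31 Greywater=34 Juniper=25 → close Greywater (overflow 20)
  34÷2 = 17 each, +1 to first 0
Round 6: Fernhollow=48 Juniper=42 → close Fernhollow (overflow 36)
  48÷1 = 48 each, +1 to first 0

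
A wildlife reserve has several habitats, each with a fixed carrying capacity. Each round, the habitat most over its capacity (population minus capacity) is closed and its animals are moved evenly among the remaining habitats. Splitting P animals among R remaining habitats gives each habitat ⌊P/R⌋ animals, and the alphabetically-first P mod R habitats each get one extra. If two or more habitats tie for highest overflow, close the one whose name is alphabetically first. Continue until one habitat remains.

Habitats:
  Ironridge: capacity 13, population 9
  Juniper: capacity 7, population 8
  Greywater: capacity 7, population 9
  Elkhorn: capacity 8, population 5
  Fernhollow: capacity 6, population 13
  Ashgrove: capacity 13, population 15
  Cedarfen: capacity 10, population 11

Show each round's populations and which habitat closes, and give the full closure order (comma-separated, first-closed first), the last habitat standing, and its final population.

Closure order: Fernhollow, Ashgrove, Greywater, Cedarfen, Juniper, Elkhorn
Last habitat: Ironridge with 70 animals

Round 1: Ashgrove=15 Cedarfen=11 Elkhorn=5 Fernhollow=13 Greywater=9 Ironridge=9 Juniper=8 → close Fernhollow (overflow 7)
  13÷6 = 2 each, +1 to first 1
Round 2: Ashgrove=18 Cedarfen=13 Elkhorn=7 Greywater=11 Ironridge=11 Juniper=10 → close Ashgrove (overflow 5)
  18÷5 = 3 each, +1 to first 3
Round 3: Cedarfen=17 Elkhorn=11 Greywater=15 Ironridge=14 Juniper=13 → close Greywater (overflow 8)
  15÷4 = 3 each, +1 to first 3
Round 4: Cedarfen=21 Elkhorn=15 Ironridge=18 Juniper=16 → close Cedarfen (overflow 11)
  21÷3 = 7 each, +1 to first 0
Round 5: Elkhorn=22 Ironridge=25 Juniper=23 → close Juniper (overflow 16)
  23÷2 = 11 each, +1 to first 1
Round 6: Elkhorn=34 Ironridge=36 → close Elkhorn (overflow 26)
  34÷1 = 34 each, +1 to first 0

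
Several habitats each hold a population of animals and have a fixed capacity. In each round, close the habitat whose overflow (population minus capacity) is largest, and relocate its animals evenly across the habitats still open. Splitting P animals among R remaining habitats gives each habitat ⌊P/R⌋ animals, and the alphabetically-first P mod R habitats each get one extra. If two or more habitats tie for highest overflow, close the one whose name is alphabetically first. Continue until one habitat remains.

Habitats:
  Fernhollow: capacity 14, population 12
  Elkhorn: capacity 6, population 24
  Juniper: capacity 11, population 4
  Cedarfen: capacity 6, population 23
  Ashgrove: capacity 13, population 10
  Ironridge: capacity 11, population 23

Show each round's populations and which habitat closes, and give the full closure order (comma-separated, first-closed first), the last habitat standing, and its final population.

Round 1: Ashgrove=10 Cedarfen=23 Elkhorn=24 Fernhollow=12 Ironridge=23 Juniper=4 → close Elkhorn (overflow 18)
  24÷5 = 4 each, +1 to first 4
Round 2: Ashgrove=15 Cedarfen=28 Fernhollow=17 Ironridge=28 Juniper=8 → close Cedarfen (overflow 22)
  28÷4 = 7 each, +1 to first 0
Round 3: Ashgrove=22 Fernhollow=24 Ironridge=35 Juniper=15 → close Ironridge (overflow 24)
  35÷3 = 11 each, +1 to first 2
Round 4: Ashgrove=34 Fernhollow=36 Juniper=26 → close Fernhollow (overflow 22)
  36÷2 = 18 each, +1 to first 0
Round 5: Ashgrove=52 Juniper=44 → close Ashgrove (overflow 39)
  52÷1 = 52 each, +1 to first 0

Closure order: Elkhorn, Cedarfen, Ironridge, Fernhollow, Ashgrove
Last habitat: Juniper with 96 animals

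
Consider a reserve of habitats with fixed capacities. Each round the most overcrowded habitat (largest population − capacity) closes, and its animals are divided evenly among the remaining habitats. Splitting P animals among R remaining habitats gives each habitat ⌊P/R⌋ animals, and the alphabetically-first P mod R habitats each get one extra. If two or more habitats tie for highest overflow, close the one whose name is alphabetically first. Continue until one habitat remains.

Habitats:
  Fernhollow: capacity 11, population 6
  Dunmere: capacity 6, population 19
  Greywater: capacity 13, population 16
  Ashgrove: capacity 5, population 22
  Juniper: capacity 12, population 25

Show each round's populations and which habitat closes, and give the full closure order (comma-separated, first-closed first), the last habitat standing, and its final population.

Closure order: Ashgrove, Dunmere, Juniper, Greywater
Last habitat: Fernhollow with 88 animals

Round 1: Ashgrove=22 Dunmere=19 Fernhollow=6 Greywater=16 Juniper=25 → close Ashgrove (overflow 17)
  22÷4 = 5 each, +1 to first 2
Round 2: Dunmere=25 Fernhollow=12 Greywater=21 Juniper=30 → close Dunmere (overflow 19)
  25÷3 = 8 each, +1 to first 1
Round 3: Fernhollow=21 Greywater=29 Juniper=38 → close Juniper (overflow 26)
  38÷2 = 19 each, +1 to first 0
Round 4: Fernhollow=40 Greywater=48 → close Greywater (overflow 35)
  48÷1 = 48 each, +1 to first 0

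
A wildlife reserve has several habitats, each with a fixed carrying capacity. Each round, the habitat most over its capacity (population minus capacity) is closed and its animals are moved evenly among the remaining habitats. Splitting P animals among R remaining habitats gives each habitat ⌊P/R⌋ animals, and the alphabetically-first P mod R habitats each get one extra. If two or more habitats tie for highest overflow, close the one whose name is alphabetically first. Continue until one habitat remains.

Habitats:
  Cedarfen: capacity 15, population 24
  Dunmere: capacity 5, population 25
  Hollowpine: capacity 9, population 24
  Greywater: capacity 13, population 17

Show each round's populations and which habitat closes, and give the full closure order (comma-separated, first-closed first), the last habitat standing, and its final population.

Round 1: Cedarfen=24 Dunmere=25 Greywater=17 Hollowpine=24 → close Dunmere (overflow 20)
  25÷3 = 8 each, +1 to first 1
Round 2: Cedarfen=33 Greywater=25 Hollowpine=32 → close Hollowpine (overflow 23)
  32÷2 = 16 each, +1 to first 0
Round 3: Cedarfen=49 Greywater=41 → close Cedarfen (overflow 34)
  49÷1 = 49 each, +1 to first 0

Closure order: Dunmere, Hollowpine, Cedarfen
Last habitat: Greywater with 90 animals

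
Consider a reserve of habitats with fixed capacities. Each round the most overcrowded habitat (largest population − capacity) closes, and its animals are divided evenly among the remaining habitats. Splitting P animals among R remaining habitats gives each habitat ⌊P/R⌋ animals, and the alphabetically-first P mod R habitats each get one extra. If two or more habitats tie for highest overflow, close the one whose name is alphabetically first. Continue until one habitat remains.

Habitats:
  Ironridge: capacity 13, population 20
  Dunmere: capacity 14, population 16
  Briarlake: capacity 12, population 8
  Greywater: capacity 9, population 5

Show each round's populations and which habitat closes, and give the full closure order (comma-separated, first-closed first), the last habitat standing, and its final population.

Round 1: Briarlake=8 Dunmere=16 Greywater=5 Ironridge=20 → close Ironridge (overflow 7)
  20÷3 = 6 each, +1 to first 2
Round 2: Briarlake=15 Dunmere=23 Greywater=11 → close Dunmere (overflow 9)
  23÷2 = 11 each, +1 to first 1
Round 3: Briarlake=27 Greywater=22 → close Briarlake (overflow 15)
  27÷1 = 27 each, +1 to first 0

Closure order: Ironridge, Dunmere, Briarlake
Last habitat: Greywater with 49 animals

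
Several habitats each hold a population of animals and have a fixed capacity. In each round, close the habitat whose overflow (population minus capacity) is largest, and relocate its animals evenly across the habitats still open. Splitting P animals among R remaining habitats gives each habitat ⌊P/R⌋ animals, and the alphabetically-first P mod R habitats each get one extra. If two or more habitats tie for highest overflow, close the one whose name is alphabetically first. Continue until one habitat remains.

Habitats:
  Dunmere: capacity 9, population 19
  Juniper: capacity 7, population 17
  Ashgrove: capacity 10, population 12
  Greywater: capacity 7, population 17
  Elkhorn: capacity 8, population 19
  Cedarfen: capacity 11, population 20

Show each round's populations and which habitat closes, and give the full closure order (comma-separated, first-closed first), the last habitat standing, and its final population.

Round 1: Ashgrove=12 Cedarfen=20 Dunmere=19 Elkhorn=19 Greywater=17 Juniper=17 → close Elkhorn (overflow 11)
  19÷5 = 3 each, +1 to first 4
Round 2: Ashgrove=16 Cedarfen=24 Dunmere=23 Greywater=21 Juniper=20 → close Dunmere (overflow 14)
  23÷4 = 5 each, +1 to first 3
Round 3: Ashgrove=22 Cedarfen=30 Greywater=27 Juniper=25 → close Greywater (overflow 20)
  27÷3 = 9 each, +1 to first 0
Round 4: Ashgrove=31 Cedarfen=39 Juniper=34 → close Cedarfen (overflow 28)
  39÷2 = 19 each, +1 to first 1
Round 5: Ashgrove=51 Juniper=53 → close Juniper (overflow 46)
  53÷1 = 53 each, +1 to first 0

Closure order: Elkhorn, Dunmere, Greywater, Cedarfen, Juniper
Last habitat: Ashgrove with 104 animals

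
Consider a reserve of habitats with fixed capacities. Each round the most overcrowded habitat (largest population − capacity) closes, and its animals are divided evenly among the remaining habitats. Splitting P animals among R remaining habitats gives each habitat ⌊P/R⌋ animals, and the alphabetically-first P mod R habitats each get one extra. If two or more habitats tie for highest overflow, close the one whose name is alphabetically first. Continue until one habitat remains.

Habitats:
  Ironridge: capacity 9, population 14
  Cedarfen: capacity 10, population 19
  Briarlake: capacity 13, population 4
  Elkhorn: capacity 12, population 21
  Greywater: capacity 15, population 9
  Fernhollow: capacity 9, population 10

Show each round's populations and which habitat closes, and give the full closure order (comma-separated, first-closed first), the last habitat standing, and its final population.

Closure order: Cedarfen, Elkhorn, Ironridge, Fernhollow, Greywater
Last habitat: Briarlake with 77 animals

Round 1: Briarlake=4 Cedarfen=19 Elkhorn=21 Fernhollow=10 Greywater=9 Ironridge=14 → close Cedarfen (overflow 9)
  19÷5 = 3 each, +1 to first 4
Round 2: Briarlake=8 Elkhorn=25 Fernhollow=14 Greywater=13 Ironridge=17 → close Elkhorn (overflow 13)
  25÷4 = 6 each, +1 to first 1
Round 3: Briarlake=15 Fernhollow=20 Greywater=19 Ironridge=23 → close Ironridge (overflow 14)
  23÷3 = 7 each, +1 to first 2
Round 4: Briarlake=23 Fernhollow=28 Greywater=26 → close Fernhollow (overflow 19)
  28÷2 = 14 each, +1 to first 0
Round 5: Briarlake=37 Greywater=40 → close Greywater (overflow 25)
  40÷1 = 40 each, +1 to first 0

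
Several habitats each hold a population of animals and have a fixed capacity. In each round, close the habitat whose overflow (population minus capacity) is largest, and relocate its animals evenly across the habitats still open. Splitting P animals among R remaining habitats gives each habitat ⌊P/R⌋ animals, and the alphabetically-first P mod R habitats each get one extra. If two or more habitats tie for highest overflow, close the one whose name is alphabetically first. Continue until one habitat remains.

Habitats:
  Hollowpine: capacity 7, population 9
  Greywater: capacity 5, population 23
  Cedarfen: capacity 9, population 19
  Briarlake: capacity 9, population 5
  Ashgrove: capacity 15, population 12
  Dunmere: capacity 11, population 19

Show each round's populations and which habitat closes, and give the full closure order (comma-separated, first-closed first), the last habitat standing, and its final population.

Round 1: Ashgrove=12 Briarlake=5 Cedarfen=19 Dunmere=19 Greywater=23 Hollowpine=9 → close Greywater (overflow 18)
  23÷5 = 4 each, +1 to first 3
Round 2: Ashgrove=17 Briarlake=10 Cedarfen=24 Dunmere=23 Hollowpine=13 → close Cedarfen (overflow 15)
  24÷4 = 6 each, +1 to first 0
Round 3: Ashgrove=23 Briarlake=16 Dunmere=29 Hollowpine=19 → close Dunmere (overflow 18)
  29÷3 = 9 each, +1 to first 2
Round 4: Ashgrove=33 Briarlake=26 Hollowpine=28 → close Hollowpine (overflow 21)
  28÷2 = 14 each, +1 to first 0
Round 5: Ashgrove=47 Briarlake=40 → close Ashgrove (overflow 32)
  47÷1 = 47 each, +1 to first 0

Closure order: Greywater, Cedarfen, Dunmere, Hollowpine, Ashgrove
Last habitat: Briarlake with 87 animals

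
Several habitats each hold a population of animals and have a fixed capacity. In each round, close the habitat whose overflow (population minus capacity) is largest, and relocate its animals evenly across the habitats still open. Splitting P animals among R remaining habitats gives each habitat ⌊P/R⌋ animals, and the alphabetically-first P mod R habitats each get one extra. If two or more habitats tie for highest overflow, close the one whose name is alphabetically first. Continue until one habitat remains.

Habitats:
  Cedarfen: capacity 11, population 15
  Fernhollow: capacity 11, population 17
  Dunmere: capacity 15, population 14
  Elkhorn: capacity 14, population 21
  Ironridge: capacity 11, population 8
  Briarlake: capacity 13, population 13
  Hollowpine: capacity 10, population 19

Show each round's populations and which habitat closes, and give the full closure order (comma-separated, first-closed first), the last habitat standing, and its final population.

Round 1: Briarlake=13 Cedarfen=15 Dunmere=14 Elkhorn=21 Fernhollow=17 Hollowpine=19 Ironridge=8 → close Hollowpine (overflow 9)
  19÷6 = 3 each, +1 to first 1
Round 2: Briarlake=17 Cedarfen=18 Dunmere=17 Elkhorn=24 Fernhollow=20 Ironridge=11 → close Elkhorn (overflow 10)
  24÷5 = 4 each, +1 to first 4
Round 3: Briarlake=22 Cedarfen=23 Dunmere=22 Fernhollow=25 Ironridge=15 → close Fernhollow (overflow 14)
  25÷4 = 6 each, +1 to first 1
Round 4: Briarlake=29 Cedarfen=29 Dunmere=28 Ironridge=21 → close Cedarfen (overflow 18)
  29÷3 = 9 each, +1 to first 2
Round 5: Briarlake=39 Dunmere=38 Ironridge=30 → close Briarlake (overflow 26)
  39÷2 = 19 each, +1 to first 1
Round 6: Dunmere=58 Ironridge=49 → close Dunmere (overflow 43)
  58÷1 = 58 each, +1 to first 0

Closure order: Hollowpine, Elkhorn, Fernhollow, Cedarfen, Briarlake, Dunmere
Last habitat: Ironridge with 107 animals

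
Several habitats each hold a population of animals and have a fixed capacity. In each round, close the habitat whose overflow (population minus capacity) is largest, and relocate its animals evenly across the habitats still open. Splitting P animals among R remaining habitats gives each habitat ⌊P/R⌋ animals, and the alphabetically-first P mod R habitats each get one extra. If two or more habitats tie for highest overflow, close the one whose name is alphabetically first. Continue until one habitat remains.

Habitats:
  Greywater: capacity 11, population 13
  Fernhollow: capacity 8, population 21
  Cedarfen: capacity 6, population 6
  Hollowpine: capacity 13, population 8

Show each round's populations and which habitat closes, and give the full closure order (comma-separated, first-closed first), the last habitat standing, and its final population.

Round 1: Cedarfen=6 Fernhollow=21 Greywater=13 Hollowpine=8 → close Fernhollow (overflow 13)
  21÷3 = 7 each, +1 to first 0
Round 2: Cedarfen=13 Greywater=20 Hollowpine=15 → close Greywater (overflow 9)
  20÷2 = 10 each, +1 to first 0
Round 3: Cedarfen=23 Hollowpine=25 → close Cedarfen (overflow 17)
  23÷1 = 23 each, +1 to first 0

Closure order: Fernhollow, Greywater, Cedarfen
Last habitat: Hollowpine with 48 animals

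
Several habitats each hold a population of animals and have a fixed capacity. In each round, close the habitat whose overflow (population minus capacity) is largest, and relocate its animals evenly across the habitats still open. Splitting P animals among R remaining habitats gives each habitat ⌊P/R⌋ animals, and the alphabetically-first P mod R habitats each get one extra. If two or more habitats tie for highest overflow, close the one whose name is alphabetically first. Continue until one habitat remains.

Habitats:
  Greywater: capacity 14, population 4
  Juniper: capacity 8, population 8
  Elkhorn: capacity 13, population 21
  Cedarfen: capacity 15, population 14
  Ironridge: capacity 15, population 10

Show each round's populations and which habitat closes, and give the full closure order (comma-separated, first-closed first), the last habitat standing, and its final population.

Round 1: Cedarfen=14 Elkhorn=21 Greywater=4 Ironridge=10 Juniper=8 → close Elkhorn (overflow 8)
  21÷4 = 5 each, +1 to first 1
Round 2: Cedarfen=20 Greywater=9 Ironridge=15 Juniper=13 → close Cedarfen (overflow 5)
  20÷3 = 6 each, +1 to first 2
Round 3: Greywater=16 Ironridge=22 Juniper=19 → close Juniper (overflow 11)
  19÷2 = 9 each, +1 to first 1
Round 4: Greywater=26 Ironridge=31 → close Ironridge (overflow 16)
  31÷1 = 31 each, +1 to first 0

Closure order: Elkhorn, Cedarfen, Juniper, Ironridge
Last habitat: Greywater with 57 animals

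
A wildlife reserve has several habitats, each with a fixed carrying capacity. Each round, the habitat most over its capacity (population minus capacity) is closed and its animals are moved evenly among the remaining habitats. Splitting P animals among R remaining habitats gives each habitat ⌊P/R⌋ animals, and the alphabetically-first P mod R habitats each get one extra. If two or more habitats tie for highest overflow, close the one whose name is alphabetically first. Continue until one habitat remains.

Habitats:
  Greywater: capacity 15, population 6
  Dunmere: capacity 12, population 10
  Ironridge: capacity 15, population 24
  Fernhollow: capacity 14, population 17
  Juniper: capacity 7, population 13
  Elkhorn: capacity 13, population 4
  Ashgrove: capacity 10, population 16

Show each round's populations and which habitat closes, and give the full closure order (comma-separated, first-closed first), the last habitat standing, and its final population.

Closure order: Ironridge, Ashgrove, Juniper, Fernhollow, Dunmere, Elkhorn
Last habitat: Greywater with 90 animals

Round 1: Ashgrove=16 Dunmere=10 Elkhorn=4 Fernhollow=17 Greywater=6 Ironridge=24 Juniper=13 → close Ironridge (overflow 9)
  24÷6 = 4 each, +1 to first 0
Round 2: Ashgrove=20 Dunmere=14 Elkhorn=8 Fernhollow=21 Greywater=10 Juniper=17 → close Ashgrove (overflow 10)
  20÷5 = 4 each, +1 to first 0
Round 3: Dunmere=18 Elkhorn=12 Fernhollow=25 Greywater=14 Juniper=21 → close Juniper (overflow 14)
  21÷4 = 5 each, +1 to first 1
Round 4: Dunmere=24 Elkhorn=17 Fernhollow=30 Greywater=19 → close Fernhollow (overflow 16)
  30÷3 = 10 each, +1 to first 0
Round 5: Dunmere=34 Elkhorn=27 Greywater=29 → close Dunmere (overflow 22)
  34÷2 = 17 each, +1 to first 0
Round 6: Elkhorn=44 Greywater=46 → close Elkhorn (overflow 31)
  44÷1 = 44 each, +1 to first 0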